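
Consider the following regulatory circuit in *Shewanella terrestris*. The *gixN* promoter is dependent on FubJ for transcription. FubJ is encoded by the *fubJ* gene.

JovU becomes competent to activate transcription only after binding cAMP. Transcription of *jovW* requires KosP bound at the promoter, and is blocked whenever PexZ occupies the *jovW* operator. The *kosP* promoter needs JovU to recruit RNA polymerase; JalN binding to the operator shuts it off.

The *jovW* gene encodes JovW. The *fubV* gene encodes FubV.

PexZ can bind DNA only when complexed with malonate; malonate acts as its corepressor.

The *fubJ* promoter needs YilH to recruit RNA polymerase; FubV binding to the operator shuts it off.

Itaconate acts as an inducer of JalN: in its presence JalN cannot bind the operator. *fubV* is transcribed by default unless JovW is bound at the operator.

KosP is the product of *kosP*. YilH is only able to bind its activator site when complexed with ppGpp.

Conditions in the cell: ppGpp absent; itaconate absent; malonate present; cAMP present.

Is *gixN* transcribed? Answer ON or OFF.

OFF

cAMP is present, so JovU is active.
Itaconate is absent, so JalN is active.
With repressor JalN bound, *kosP* is not transcribed.
So KosP is not produced.
Malonate is present, so PexZ is active.
With repressor PexZ bound, *jovW* is not transcribed.
So JovW is not produced.
With no repressor bound, *fubV* is transcribed.
So FubV is produced and active.
ppGpp is absent, so YilH is inactive.
With repressor FubV bound, *fubJ* is not transcribed.
So FubJ is not produced.
Required activator FubJ is absent, so *gixN* is not transcribed.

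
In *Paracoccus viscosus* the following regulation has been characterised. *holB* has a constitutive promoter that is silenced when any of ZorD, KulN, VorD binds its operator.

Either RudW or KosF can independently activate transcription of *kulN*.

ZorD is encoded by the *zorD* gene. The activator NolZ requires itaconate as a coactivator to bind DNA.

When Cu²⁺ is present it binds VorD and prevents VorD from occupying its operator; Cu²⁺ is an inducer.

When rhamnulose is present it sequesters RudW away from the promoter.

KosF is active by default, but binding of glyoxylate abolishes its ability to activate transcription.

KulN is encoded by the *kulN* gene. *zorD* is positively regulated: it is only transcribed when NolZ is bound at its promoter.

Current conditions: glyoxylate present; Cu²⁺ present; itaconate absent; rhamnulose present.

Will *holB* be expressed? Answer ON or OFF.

Itaconate is absent, so NolZ is inactive.
Required activator NolZ is absent, so *zorD* is not transcribed.
So ZorD is not produced.
Rhamnulose is present, so RudW is inactive.
Glyoxylate is present, so KosF is inactive.
No activator is available at the *kulN* promoter, so *kulN* is not transcribed.
So KulN is not produced.
Cu²⁺ is present, so VorD is inactive.
With no repressor bound, *holB* is transcribed.

ON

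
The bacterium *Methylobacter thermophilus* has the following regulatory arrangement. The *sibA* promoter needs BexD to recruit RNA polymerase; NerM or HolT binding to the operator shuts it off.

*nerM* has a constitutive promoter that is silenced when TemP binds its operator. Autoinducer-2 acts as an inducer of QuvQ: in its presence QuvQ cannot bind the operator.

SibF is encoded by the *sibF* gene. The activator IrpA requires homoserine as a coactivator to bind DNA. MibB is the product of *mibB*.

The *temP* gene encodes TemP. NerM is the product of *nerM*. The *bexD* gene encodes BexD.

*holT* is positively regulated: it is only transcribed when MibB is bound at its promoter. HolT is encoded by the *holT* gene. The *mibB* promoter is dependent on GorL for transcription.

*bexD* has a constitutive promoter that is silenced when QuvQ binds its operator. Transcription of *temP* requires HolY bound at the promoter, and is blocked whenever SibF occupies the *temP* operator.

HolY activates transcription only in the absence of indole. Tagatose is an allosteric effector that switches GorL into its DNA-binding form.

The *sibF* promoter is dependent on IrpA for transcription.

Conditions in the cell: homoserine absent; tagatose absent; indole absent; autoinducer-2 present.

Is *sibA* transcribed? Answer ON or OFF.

ON

Indole is absent, so HolY is active.
Homoserine is absent, so IrpA is inactive.
Required activator IrpA is absent, so *sibF* is not transcribed.
So SibF is not produced.
No repressor is bound and HolY is active, so *temP* is transcribed.
So TemP is produced and active.
With repressor TemP bound, *nerM* is not transcribed.
So NerM is not produced.
Autoinducer-2 is present, so QuvQ is inactive.
With no repressor bound, *bexD* is transcribed.
So BexD is produced and active.
Tagatose is absent, so GorL is inactive.
Required activator GorL is absent, so *mibB* is not transcribed.
So MibB is not produced.
Required activator MibB is absent, so *holT* is not transcribed.
So HolT is not produced.
No repressor is bound and BexD is active, so *sibA* is transcribed.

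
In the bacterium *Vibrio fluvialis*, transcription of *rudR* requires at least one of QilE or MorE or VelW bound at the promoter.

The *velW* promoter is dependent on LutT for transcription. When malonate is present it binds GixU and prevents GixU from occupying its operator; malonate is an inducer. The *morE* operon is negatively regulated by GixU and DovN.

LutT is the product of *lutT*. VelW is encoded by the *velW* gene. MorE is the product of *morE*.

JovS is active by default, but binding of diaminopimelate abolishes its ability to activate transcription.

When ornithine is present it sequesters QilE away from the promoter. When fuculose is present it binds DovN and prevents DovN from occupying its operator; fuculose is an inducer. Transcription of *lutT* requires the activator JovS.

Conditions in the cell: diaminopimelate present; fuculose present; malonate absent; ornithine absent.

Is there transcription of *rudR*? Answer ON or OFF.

ON

Ornithine is absent, so QilE is active.
Malonate is absent, so GixU is active.
Fuculose is present, so DovN is inactive.
With repressor GixU bound, *morE* is not transcribed.
So MorE is not produced.
Diaminopimelate is present, so JovS is inactive.
Required activator JovS is absent, so *lutT* is not transcribed.
So LutT is not produced.
Required activator LutT is absent, so *velW* is not transcribed.
So VelW is not produced.
Activator QilE is present, so *rudR* is transcribed.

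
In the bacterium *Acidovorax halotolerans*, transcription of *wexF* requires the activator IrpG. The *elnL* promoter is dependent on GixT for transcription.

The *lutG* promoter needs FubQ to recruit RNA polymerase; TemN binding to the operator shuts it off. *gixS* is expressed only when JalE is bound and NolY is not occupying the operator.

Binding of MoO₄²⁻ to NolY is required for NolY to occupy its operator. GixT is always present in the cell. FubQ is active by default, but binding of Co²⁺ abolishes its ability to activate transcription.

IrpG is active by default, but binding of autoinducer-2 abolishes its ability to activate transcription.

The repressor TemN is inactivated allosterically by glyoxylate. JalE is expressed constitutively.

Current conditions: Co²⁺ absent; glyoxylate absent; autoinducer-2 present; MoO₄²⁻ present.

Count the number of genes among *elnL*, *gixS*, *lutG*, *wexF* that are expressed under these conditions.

GixT is produced constitutively and is active.
No repressor is bound and GixT is active, so *elnL* is transcribed.
→ *elnL* is ON.
JalE is produced constitutively and is active.
MoO₄²⁻ is present, so NolY is active.
With repressor NolY bound, *gixS* is not transcribed.
→ *gixS* is OFF.
Co²⁺ is absent, so FubQ is active.
Glyoxylate is absent, so TemN is active.
With repressor TemN bound, *lutG* is not transcribed.
→ *lutG* is OFF.
Autoinducer-2 is present, so IrpG is inactive.
Required activator IrpG is absent, so *wexF* is not transcribed.
→ *wexF* is OFF.
1 of the 4 genes is transcribed.

1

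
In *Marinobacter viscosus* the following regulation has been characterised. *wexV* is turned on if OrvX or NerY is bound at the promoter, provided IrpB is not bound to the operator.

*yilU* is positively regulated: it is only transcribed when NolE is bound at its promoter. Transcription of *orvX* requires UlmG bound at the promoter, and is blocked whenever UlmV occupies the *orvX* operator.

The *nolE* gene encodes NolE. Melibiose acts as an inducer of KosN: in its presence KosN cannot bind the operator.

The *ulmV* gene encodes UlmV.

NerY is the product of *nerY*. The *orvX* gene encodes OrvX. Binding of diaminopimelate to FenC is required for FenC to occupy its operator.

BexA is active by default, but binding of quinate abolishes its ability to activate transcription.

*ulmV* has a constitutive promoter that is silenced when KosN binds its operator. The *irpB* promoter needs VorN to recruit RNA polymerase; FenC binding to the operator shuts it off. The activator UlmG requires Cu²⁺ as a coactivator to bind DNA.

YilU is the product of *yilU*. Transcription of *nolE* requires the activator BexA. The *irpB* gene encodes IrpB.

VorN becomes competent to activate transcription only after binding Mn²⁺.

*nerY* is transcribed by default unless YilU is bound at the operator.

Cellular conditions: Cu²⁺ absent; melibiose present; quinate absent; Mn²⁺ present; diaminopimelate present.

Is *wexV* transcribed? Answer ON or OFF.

OFF

Mn²⁺ is present, so VorN is active.
Diaminopimelate is present, so FenC is active.
With repressor FenC bound, *irpB* is not transcribed.
So IrpB is not produced.
Cu²⁺ is absent, so UlmG is inactive.
Melibiose is present, so KosN is inactive.
With no repressor bound, *ulmV* is transcribed.
So UlmV is produced and active.
With repressor UlmV bound, *orvX* is not transcribed.
So OrvX is not produced.
Quinate is absent, so BexA is active.
No repressor is bound and BexA is active, so *nolE* is transcribed.
So NolE is produced and active.
No repressor is bound and NolE is active, so *yilU* is transcribed.
So YilU is produced and active.
With repressor YilU bound, *nerY* is not transcribed.
So NerY is not produced.
No activator is available at the *wexV* promoter, so *wexV* is not transcribed.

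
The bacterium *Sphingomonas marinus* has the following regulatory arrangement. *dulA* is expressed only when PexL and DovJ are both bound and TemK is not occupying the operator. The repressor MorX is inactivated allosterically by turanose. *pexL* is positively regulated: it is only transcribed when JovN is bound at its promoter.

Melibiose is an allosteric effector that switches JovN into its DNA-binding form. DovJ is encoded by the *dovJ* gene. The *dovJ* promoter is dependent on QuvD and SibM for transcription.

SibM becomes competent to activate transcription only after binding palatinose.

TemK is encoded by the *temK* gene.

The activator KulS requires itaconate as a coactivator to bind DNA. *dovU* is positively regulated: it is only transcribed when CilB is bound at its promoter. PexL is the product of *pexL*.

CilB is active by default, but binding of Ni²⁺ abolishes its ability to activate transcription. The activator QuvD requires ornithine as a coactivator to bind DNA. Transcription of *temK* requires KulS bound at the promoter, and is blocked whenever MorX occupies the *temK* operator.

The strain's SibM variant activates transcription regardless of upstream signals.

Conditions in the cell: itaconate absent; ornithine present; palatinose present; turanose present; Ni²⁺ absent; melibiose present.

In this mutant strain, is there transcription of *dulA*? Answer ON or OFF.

Melibiose is present, so JovN is active.
No repressor is bound and JovN is active, so *pexL* is transcribed.
So PexL is produced and active.
Turanose is present, so MorX is inactive.
Itaconate is absent, so KulS is inactive.
Required activator KulS is absent, so *temK* is not transcribed.
So TemK is not produced.
Ornithine is present, so QuvD is active.
SibM is constitutively active in this strain.
No repressor is bound and QuvD and SibM are active, so *dovJ* is transcribed.
So DovJ is produced and active.
No repressor is bound and PexL and DovJ are active, so *dulA* is transcribed.

ON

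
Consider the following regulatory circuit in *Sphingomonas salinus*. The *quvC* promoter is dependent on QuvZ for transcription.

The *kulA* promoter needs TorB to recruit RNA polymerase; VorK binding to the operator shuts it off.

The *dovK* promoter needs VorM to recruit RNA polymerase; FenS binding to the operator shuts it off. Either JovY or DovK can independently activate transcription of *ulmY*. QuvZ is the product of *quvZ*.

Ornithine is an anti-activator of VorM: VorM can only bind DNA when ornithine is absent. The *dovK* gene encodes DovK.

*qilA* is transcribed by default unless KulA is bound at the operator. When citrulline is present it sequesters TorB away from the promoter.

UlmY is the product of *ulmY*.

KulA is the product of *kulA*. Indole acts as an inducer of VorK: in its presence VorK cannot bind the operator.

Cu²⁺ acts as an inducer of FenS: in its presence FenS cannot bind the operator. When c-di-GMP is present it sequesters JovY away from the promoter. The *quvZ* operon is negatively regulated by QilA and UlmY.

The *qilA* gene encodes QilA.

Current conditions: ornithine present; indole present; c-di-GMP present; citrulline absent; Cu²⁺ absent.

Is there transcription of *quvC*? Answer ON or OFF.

Indole is present, so VorK is inactive.
Citrulline is absent, so TorB is active.
No repressor is bound and TorB is active, so *kulA* is transcribed.
So KulA is produced and active.
With repressor KulA bound, *qilA* is not transcribed.
So QilA is not produced.
c-di-GMP is present, so JovY is inactive.
Ornithine is present, so VorM is inactive.
Cu²⁺ is absent, so FenS is active.
With repressor FenS bound, *dovK* is not transcribed.
So DovK is not produced.
No activator is available at the *ulmY* promoter, so *ulmY* is not transcribed.
So UlmY is not produced.
With no repressor bound, *quvZ* is transcribed.
So QuvZ is produced and active.
No repressor is bound and QuvZ is active, so *quvC* is transcribed.

ON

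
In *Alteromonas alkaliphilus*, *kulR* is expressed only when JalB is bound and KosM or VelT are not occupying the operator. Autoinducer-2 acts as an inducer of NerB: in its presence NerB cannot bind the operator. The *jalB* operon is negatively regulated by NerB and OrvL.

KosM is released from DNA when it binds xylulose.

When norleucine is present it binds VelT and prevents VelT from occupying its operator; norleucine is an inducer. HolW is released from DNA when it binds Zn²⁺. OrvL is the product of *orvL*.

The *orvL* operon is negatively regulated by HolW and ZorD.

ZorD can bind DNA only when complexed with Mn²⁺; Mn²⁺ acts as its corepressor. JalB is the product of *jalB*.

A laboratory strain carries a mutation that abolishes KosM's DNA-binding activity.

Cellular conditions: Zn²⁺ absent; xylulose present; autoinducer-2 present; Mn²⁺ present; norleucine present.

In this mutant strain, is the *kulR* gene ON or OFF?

ON

KosM is non-functional in this strain, so it has no effect.
Autoinducer-2 is present, so NerB is inactive.
Zn²⁺ is absent, so HolW is active.
Mn²⁺ is present, so ZorD is active.
With repressor HolW bound, *orvL* is not transcribed.
So OrvL is not produced.
With no repressor bound, *jalB* is transcribed.
So JalB is produced and active.
Norleucine is present, so VelT is inactive.
No repressor is bound and JalB is active, so *kulR* is transcribed.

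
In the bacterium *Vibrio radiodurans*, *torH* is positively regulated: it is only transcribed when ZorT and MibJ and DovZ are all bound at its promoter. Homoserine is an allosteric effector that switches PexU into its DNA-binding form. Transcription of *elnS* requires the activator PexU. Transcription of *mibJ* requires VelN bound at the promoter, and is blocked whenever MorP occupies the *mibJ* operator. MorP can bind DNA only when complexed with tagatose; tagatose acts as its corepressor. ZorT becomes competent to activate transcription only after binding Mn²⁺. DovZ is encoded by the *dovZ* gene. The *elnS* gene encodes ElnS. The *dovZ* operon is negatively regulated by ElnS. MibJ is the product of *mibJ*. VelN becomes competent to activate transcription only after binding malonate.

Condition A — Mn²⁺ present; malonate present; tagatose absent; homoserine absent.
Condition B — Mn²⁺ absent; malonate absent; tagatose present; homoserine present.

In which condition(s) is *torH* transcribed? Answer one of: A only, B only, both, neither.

A only

Condition A:
Mn²⁺ is present, so ZorT is active.
Malonate is present, so VelN is active.
Tagatose is absent, so MorP is inactive.
No repressor is bound and VelN is active, so *mibJ* is transcribed.
So MibJ is produced and active.
Homoserine is absent, so PexU is inactive.
Required activator PexU is absent, so *elnS* is not transcribed.
So ElnS is not produced.
With no repressor bound, *dovZ* is transcribed.
So DovZ is produced and active.
No repressor is bound and ZorT and MibJ and DovZ are active, so *torH* is transcribed.
→ *torH* is ON in A.
Condition B:
Mn²⁺ is absent, so ZorT is inactive.
Malonate is absent, so VelN is inactive.
Tagatose is present, so MorP is active.
With repressor MorP bound, *mibJ* is not transcribed.
So MibJ is not produced.
Homoserine is present, so PexU is active.
No repressor is bound and PexU is active, so *elnS* is transcribed.
So ElnS is produced and active.
With repressor ElnS bound, *dovZ* is not transcribed.
So DovZ is not produced.
Required activator ZorT is absent, so *torH* is not transcribed.
→ *torH* is OFF in B.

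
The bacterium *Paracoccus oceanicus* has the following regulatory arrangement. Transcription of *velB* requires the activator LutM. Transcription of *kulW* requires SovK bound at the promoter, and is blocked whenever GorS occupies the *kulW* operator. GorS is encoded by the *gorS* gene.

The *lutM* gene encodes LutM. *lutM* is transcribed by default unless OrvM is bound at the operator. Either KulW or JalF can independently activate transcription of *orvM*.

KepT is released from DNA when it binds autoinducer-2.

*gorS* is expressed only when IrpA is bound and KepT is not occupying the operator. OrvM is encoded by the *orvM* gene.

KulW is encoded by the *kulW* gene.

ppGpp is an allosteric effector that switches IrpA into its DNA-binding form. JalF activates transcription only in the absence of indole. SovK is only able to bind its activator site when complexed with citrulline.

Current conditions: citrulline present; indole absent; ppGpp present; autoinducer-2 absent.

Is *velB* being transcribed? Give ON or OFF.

ppGpp is present, so IrpA is active.
Autoinducer-2 is absent, so KepT is active.
With repressor KepT bound, *gorS* is not transcribed.
So GorS is not produced.
Citrulline is present, so SovK is active.
No repressor is bound and SovK is active, so *kulW* is transcribed.
So KulW is produced and active.
Indole is absent, so JalF is active.
Activator KulW is present, so *orvM* is transcribed.
So OrvM is produced and active.
With repressor OrvM bound, *lutM* is not transcribed.
So LutM is not produced.
Required activator LutM is absent, so *velB* is not transcribed.

OFF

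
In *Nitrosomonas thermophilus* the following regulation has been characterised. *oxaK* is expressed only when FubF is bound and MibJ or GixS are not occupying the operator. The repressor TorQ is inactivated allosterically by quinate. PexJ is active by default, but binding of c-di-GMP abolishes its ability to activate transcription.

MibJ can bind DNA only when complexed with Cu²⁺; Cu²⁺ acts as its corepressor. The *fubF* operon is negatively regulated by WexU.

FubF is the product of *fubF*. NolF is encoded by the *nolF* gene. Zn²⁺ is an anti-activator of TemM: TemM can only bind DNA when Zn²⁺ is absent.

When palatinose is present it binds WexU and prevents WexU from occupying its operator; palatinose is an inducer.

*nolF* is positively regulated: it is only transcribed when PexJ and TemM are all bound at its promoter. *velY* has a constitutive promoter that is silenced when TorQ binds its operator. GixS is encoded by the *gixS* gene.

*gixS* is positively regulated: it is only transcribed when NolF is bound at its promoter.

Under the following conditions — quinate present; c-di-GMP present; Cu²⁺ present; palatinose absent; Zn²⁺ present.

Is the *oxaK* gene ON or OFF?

Cu²⁺ is present, so MibJ is active.
Palatinose is absent, so WexU is active.
With repressor WexU bound, *fubF* is not transcribed.
So FubF is not produced.
c-di-GMP is present, so PexJ is inactive.
Zn²⁺ is present, so TemM is inactive.
Required activator PexJ is absent, so *nolF* is not transcribed.
So NolF is not produced.
Required activator NolF is absent, so *gixS* is not transcribed.
So GixS is not produced.
With repressor MibJ bound, *oxaK* is not transcribed.

OFF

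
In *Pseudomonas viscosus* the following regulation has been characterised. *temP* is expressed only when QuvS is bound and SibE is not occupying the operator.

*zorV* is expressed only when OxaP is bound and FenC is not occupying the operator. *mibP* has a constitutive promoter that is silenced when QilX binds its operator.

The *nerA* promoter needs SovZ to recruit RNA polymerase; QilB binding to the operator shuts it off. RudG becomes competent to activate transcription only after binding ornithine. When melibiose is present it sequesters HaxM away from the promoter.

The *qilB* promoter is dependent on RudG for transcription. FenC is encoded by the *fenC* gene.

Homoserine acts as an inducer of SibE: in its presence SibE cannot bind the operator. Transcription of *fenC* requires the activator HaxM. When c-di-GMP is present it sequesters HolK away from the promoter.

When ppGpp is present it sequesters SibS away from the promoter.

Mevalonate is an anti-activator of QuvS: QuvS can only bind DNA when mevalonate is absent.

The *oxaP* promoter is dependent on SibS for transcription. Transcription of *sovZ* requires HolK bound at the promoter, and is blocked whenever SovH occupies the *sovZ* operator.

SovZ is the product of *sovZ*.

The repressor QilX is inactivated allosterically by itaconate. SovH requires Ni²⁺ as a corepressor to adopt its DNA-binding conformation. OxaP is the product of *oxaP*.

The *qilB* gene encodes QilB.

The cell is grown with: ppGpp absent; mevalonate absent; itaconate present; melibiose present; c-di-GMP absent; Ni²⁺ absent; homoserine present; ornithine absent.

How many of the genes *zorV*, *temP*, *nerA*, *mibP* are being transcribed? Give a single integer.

4

Melibiose is present, so HaxM is inactive.
Required activator HaxM is absent, so *fenC* is not transcribed.
So FenC is not produced.
ppGpp is absent, so SibS is active.
No repressor is bound and SibS is active, so *oxaP* is transcribed.
So OxaP is produced and active.
No repressor is bound and OxaP is active, so *zorV* is transcribed.
→ *zorV* is ON.
Homoserine is present, so SibE is inactive.
Mevalonate is absent, so QuvS is active.
No repressor is bound and QuvS is active, so *temP* is transcribed.
→ *temP* is ON.
Ornithine is absent, so RudG is inactive.
Required activator RudG is absent, so *qilB* is not transcribed.
So QilB is not produced.
c-di-GMP is absent, so HolK is active.
Ni²⁺ is absent, so SovH is inactive.
No repressor is bound and HolK is active, so *sovZ* is transcribed.
So SovZ is produced and active.
No repressor is bound and SovZ is active, so *nerA* is transcribed.
→ *nerA* is ON.
Itaconate is present, so QilX is inactive.
With no repressor bound, *mibP* is transcribed.
→ *mibP* is ON.
4 of the 4 genes are transcribed.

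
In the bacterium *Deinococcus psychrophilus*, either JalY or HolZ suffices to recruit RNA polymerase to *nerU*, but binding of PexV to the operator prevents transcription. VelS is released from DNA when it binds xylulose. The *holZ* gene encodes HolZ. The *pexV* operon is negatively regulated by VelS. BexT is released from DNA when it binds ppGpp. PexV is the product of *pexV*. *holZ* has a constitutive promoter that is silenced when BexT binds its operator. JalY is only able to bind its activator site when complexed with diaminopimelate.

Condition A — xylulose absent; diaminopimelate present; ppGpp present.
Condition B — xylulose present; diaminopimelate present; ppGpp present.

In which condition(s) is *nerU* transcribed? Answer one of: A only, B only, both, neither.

Condition A:
Xylulose is absent, so VelS is active.
With repressor VelS bound, *pexV* is not transcribed.
So PexV is not produced.
Diaminopimelate is present, so JalY is active.
ppGpp is present, so BexT is inactive.
With no repressor bound, *holZ* is transcribed.
So HolZ is produced and active.
Activator JalY is present, so *nerU* is transcribed.
→ *nerU* is ON in A.
Condition B:
Xylulose is present, so VelS is inactive.
With no repressor bound, *pexV* is transcribed.
So PexV is produced and active.
Diaminopimelate is present, so JalY is active.
ppGpp is present, so BexT is inactive.
With no repressor bound, *holZ* is transcribed.
So HolZ is produced and active.
With repressor PexV bound, *nerU* is not transcribed.
→ *nerU* is OFF in B.

A only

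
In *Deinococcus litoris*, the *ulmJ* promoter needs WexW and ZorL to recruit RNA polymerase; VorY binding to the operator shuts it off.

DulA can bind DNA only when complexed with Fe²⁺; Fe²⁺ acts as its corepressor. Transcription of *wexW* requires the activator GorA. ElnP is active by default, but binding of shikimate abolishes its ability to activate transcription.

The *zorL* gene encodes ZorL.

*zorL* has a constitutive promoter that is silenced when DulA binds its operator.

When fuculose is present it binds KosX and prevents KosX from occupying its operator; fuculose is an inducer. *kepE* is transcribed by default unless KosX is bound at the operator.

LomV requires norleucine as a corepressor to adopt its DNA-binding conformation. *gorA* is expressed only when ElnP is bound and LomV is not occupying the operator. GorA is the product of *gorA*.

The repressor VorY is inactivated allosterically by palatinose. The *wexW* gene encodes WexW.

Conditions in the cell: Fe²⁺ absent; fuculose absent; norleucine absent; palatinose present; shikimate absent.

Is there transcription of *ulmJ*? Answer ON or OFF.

Norleucine is absent, so LomV is inactive.
Shikimate is absent, so ElnP is active.
No repressor is bound and ElnP is active, so *gorA* is transcribed.
So GorA is produced and active.
No repressor is bound and GorA is active, so *wexW* is transcribed.
So WexW is produced and active.
Palatinose is present, so VorY is inactive.
Fe²⁺ is absent, so DulA is inactive.
With no repressor bound, *zorL* is transcribed.
So ZorL is produced and active.
No repressor is bound and WexW and ZorL are active, so *ulmJ* is transcribed.

ON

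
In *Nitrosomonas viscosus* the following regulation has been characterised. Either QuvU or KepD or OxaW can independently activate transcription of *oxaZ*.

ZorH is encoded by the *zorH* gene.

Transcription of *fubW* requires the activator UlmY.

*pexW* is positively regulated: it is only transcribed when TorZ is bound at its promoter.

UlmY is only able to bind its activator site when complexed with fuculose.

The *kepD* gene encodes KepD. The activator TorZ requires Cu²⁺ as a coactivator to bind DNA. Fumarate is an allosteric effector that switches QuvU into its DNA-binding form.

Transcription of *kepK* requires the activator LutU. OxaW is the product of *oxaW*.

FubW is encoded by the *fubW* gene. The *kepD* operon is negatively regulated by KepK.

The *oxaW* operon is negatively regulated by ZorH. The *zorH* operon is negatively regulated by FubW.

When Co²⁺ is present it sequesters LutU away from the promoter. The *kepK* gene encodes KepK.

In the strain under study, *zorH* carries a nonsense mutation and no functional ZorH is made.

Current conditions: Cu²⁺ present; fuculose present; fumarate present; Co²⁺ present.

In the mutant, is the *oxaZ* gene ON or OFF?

Fumarate is present, so QuvU is active.
Co²⁺ is present, so LutU is inactive.
Required activator LutU is absent, so *kepK* is not transcribed.
So KepK is not produced.
With no repressor bound, *kepD* is transcribed.
So KepD is produced and active.
ZorH is non-functional in this strain, so it has no effect.
With no repressor bound, *oxaW* is transcribed.
So OxaW is produced and active.
Activator QuvU is present, so *oxaZ* is transcribed.

ON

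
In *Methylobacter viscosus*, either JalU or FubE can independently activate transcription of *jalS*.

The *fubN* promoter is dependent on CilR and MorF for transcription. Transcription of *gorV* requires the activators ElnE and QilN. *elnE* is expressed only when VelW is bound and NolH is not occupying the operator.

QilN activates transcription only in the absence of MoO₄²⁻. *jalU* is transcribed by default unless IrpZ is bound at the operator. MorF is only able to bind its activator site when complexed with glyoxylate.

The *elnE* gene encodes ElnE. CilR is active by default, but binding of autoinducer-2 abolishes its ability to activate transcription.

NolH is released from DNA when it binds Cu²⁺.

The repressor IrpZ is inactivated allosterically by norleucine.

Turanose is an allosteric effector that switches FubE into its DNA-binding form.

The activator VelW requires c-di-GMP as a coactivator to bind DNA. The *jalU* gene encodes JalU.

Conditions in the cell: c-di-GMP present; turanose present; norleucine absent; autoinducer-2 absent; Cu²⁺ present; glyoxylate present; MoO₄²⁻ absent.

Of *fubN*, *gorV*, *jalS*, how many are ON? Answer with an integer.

Autoinducer-2 is absent, so CilR is active.
Glyoxylate is present, so MorF is active.
No repressor is bound and CilR and MorF are active, so *fubN* is transcribed.
→ *fubN* is ON.
Cu²⁺ is present, so NolH is inactive.
c-di-GMP is present, so VelW is active.
No repressor is bound and VelW is active, so *elnE* is transcribed.
So ElnE is produced and active.
MoO₄²⁻ is absent, so QilN is active.
No repressor is bound and ElnE and QilN are active, so *gorV* is transcribed.
→ *gorV* is ON.
Norleucine is absent, so IrpZ is active.
With repressor IrpZ bound, *jalU* is not transcribed.
So JalU is not produced.
Turanose is present, so FubE is active.
Activator FubE is present, so *jalS* is transcribed.
→ *jalS* is ON.
3 of the 3 genes are transcribed.

3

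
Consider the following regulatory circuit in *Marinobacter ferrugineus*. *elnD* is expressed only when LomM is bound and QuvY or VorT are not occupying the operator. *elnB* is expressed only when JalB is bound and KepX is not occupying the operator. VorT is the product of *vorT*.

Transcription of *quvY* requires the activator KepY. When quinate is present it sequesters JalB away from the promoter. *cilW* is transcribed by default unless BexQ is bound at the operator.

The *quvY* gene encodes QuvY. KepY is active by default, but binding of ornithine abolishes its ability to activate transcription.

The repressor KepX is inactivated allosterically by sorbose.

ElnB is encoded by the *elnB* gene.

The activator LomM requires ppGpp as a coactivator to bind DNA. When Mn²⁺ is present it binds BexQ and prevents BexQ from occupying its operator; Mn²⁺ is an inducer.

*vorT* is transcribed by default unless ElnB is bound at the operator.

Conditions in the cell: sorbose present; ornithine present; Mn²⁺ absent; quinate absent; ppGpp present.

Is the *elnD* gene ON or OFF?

ON

ppGpp is present, so LomM is active.
Ornithine is present, so KepY is inactive.
Required activator KepY is absent, so *quvY* is not transcribed.
So QuvY is not produced.
Sorbose is present, so KepX is inactive.
Quinate is absent, so JalB is active.
No repressor is bound and JalB is active, so *elnB* is transcribed.
So ElnB is produced and active.
With repressor ElnB bound, *vorT* is not transcribed.
So VorT is not produced.
No repressor is bound and LomM is active, so *elnD* is transcribed.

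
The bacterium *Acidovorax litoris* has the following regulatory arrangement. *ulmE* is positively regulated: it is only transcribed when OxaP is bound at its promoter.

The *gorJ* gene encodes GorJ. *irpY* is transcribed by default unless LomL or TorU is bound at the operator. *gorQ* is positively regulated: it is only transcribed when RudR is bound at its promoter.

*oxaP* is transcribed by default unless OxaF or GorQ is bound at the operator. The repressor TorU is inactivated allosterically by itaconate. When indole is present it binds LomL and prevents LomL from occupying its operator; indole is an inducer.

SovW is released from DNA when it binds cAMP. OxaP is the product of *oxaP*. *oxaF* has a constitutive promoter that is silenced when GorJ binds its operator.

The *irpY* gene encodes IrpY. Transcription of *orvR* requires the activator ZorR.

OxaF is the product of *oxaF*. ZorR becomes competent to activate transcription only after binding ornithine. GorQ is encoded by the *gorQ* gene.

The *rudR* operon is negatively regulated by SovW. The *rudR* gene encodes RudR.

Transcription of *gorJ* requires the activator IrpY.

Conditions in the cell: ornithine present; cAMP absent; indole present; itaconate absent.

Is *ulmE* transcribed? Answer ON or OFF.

Indole is present, so LomL is inactive.
Itaconate is absent, so TorU is active.
With repressor TorU bound, *irpY* is not transcribed.
So IrpY is not produced.
Required activator IrpY is absent, so *gorJ* is not transcribed.
So GorJ is not produced.
With no repressor bound, *oxaF* is transcribed.
So OxaF is produced and active.
cAMP is absent, so SovW is active.
With repressor SovW bound, *rudR* is not transcribed.
So RudR is not produced.
Required activator RudR is absent, so *gorQ* is not transcribed.
So GorQ is not produced.
With repressor OxaF bound, *oxaP* is not transcribed.
So OxaP is not produced.
Required activator OxaP is absent, so *ulmE* is not transcribed.

OFF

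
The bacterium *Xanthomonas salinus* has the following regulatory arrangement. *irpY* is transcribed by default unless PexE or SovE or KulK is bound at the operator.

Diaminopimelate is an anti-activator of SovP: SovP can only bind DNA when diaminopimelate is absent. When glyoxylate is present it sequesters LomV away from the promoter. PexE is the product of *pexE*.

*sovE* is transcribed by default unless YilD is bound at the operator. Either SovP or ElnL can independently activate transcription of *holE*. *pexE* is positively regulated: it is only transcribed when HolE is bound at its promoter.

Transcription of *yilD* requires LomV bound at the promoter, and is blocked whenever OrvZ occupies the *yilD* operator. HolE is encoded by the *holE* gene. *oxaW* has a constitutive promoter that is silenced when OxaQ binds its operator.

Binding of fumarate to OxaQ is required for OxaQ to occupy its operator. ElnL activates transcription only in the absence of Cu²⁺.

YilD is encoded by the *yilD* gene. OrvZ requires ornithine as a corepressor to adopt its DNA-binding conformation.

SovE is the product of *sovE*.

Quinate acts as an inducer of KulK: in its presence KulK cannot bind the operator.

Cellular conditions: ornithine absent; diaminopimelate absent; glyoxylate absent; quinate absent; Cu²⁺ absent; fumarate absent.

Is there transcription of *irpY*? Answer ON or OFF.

OFF

Diaminopimelate is absent, so SovP is active.
Cu²⁺ is absent, so ElnL is active.
Activator SovP is present, so *holE* is transcribed.
So HolE is produced and active.
No repressor is bound and HolE is active, so *pexE* is transcribed.
So PexE is produced and active.
Ornithine is absent, so OrvZ is inactive.
Glyoxylate is absent, so LomV is active.
No repressor is bound and LomV is active, so *yilD* is transcribed.
So YilD is produced and active.
With repressor YilD bound, *sovE* is not transcribed.
So SovE is not produced.
Quinate is absent, so KulK is active.
With repressor PexE bound, *irpY* is not transcribed.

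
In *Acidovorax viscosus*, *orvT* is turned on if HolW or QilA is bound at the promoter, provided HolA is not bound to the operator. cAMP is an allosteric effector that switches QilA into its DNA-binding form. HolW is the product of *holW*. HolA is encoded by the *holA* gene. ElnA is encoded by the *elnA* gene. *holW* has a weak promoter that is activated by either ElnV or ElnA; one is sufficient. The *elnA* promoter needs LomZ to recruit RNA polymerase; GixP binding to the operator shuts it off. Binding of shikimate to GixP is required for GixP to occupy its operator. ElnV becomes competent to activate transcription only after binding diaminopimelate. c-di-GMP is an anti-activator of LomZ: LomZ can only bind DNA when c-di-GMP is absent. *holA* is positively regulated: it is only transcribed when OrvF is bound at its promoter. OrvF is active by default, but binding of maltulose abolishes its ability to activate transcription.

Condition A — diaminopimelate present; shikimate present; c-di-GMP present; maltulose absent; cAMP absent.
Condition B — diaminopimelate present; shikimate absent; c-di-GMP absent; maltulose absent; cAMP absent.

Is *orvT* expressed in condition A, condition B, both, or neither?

neither

Condition A:
Diaminopimelate is present, so ElnV is active.
Shikimate is present, so GixP is active.
c-di-GMP is present, so LomZ is inactive.
With repressor GixP bound, *elnA* is not transcribed.
So ElnA is not produced.
Activator ElnV is present, so *holW* is transcribed.
So HolW is produced and active.
Maltulose is absent, so OrvF is active.
No repressor is bound and OrvF is active, so *holA* is transcribed.
So HolA is produced and active.
cAMP is absent, so QilA is inactive.
With repressor HolA bound, *orvT* is not transcribed.
→ *orvT* is OFF in A.
Condition B:
Diaminopimelate is present, so ElnV is active.
Shikimate is absent, so GixP is inactive.
c-di-GMP is absent, so LomZ is active.
No repressor is bound and LomZ is active, so *elnA* is transcribed.
So ElnA is produced and active.
Activator ElnV is present, so *holW* is transcribed.
So HolW is produced and active.
Maltulose is absent, so OrvF is active.
No repressor is bound and OrvF is active, so *holA* is transcribed.
So HolA is produced and active.
cAMP is absent, so QilA is inactive.
With repressor HolA bound, *orvT* is not transcribed.
→ *orvT* is OFF in B.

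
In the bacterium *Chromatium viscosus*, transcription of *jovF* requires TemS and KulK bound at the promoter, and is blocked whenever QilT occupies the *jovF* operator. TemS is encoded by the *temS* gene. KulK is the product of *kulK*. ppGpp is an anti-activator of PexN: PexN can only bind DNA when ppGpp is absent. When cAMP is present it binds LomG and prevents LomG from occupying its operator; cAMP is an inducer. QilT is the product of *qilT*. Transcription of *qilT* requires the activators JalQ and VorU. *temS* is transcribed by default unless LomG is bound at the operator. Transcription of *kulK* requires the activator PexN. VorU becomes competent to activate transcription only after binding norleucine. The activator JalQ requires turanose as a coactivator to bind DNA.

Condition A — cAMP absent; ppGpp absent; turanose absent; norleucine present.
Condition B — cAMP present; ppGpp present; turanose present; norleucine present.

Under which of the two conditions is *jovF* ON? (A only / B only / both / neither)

neither

Condition A:
cAMP is absent, so LomG is active.
With repressor LomG bound, *temS* is not transcribed.
So TemS is not produced.
ppGpp is absent, so PexN is active.
No repressor is bound and PexN is active, so *kulK* is transcribed.
So KulK is produced and active.
Turanose is absent, so JalQ is inactive.
Norleucine is present, so VorU is active.
Required activator JalQ is absent, so *qilT* is not transcribed.
So QilT is not produced.
Required activator TemS is absent, so *jovF* is not transcribed.
→ *jovF* is OFF in A.
Condition B:
cAMP is present, so LomG is inactive.
With no repressor bound, *temS* is transcribed.
So TemS is produced and active.
ppGpp is present, so PexN is inactive.
Required activator PexN is absent, so *kulK* is not transcribed.
So KulK is not produced.
Turanose is present, so JalQ is active.
Norleucine is present, so VorU is active.
No repressor is bound and JalQ and VorU are active, so *qilT* is transcribed.
So QilT is produced and active.
With repressor QilT bound, *jovF* is not transcribed.
→ *jovF* is OFF in B.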